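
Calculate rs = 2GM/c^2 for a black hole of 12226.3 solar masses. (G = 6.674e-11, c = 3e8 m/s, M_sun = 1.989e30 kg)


M = 12226.3 * 1.989e30 kg = 2.43181107e+34 kg. rs = 2GM/c^2 = 2 * 6.674e-11 * 2.43181107e+34 / (3e8)^2 = 3.607e+07

3.607e+07 m


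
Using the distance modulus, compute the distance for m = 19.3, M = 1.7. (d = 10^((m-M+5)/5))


d = 10^((m - M + 5)/5) = 10^((19.3 - 1.7 + 5)/5) = 33113.1121

33113.1121 pc


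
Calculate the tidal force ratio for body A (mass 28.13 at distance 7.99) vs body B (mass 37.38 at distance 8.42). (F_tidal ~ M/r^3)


Ratio = (M1/r1^3) / (M2/r2^3) = (28.13/7.99^3) / (37.38/8.42^3) = 0.8807

0.8807


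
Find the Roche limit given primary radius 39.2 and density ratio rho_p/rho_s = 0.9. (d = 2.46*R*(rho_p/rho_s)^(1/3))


d_Roche = 2.46 * 39.2 * 0.9^(1/3) = 93.1041

93.1041


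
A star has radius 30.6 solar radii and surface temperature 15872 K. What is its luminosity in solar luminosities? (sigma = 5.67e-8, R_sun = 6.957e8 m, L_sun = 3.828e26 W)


R = 30.6 * 6.957e8 m = 2.128842e+10 m. L = 4*pi*R^2*sigma*T^4 = 4*pi*(2.128842e+10)^2 * 5.67e-8 * 15872^4 = 2.049304066e+31 W. L/L_sun = 2.049304066e+31 / 3.828e26 = 53534.589

53534.589 L_sun


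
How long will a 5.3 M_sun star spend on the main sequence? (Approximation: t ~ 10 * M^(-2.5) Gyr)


t = 10 * M^(-2.5) = 10 * 5.3^(-2.5) = 0.1546

0.1546 Gyr


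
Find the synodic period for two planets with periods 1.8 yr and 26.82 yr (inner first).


1/P_syn = |1/P1 - 1/P2| = |1/1.8 - 1/26.82| => P_syn = 1.9295

1.9295 years


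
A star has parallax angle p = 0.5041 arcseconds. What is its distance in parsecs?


d = 1/p = 1/0.5041 = 1.9837

1.9837 pc


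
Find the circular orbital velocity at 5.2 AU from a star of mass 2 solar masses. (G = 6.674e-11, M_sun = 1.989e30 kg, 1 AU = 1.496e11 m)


v = sqrt(GM/r) = sqrt(6.674e-11 * 3.978e+30 / 7.779e+11) = 18473.8759

18473.8759 m/s


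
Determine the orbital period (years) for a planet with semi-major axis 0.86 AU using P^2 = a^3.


P = a^(3/2) = 0.86^1.5 = 0.7975

0.7975 years


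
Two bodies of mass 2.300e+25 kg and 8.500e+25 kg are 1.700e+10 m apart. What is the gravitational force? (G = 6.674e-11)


F = G*m1*m2/r^2 = 6.674e-11 * 2.300e+25 * 8.500e+25 / (1.700e+10)^2 = 6.674e-11 * 1.955e+51 / 2.890e+20 = 4.515e+20

4.515e+20 N


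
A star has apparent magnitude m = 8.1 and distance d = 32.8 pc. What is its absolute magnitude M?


M = m - 5*log10(d) + 5 = 8.1 - 5*log10(32.8) + 5 = 5.5206

5.5206


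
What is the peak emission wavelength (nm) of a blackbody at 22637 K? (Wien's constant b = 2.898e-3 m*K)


lam_max = b / T = 2.898e-3 / 22637 = 1.280e-07 m = 128.0205 nm

128.0205 nm


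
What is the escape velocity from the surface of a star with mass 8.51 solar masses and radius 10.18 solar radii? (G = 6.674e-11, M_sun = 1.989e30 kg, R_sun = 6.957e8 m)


M = 8.51 * 1.989e30 kg = 1.692639e+31 kg; R = 10.18 * 6.957e8 m = 7.082226e+09 m. v_esc = sqrt(2GM/R) = sqrt(2 * 6.674e-11 * 1.692639e+31 / 7.082226e+09) = 564813.905

564813.905 m/s


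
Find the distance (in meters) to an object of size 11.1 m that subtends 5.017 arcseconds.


D = size / theta_rad, theta_rad = 5.017 * pi/(180*3600) = 2.432e-05, D = 456356.2586

456356.2586 m


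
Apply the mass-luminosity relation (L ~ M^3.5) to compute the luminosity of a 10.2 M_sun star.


L/L_sun = (M/M_sun)^3.5 = 10.2^3.5 = 3389.2266

3389.2266 L_sun


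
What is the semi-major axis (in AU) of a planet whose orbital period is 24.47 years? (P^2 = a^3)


a = P^(2/3) = 24.47^(2/3) = 8.4286

8.4286 AU


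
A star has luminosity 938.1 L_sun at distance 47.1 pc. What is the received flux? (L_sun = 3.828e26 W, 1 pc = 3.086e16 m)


F = L / (4*pi*d^2) = 3.591e+29 / (4*pi*(1.454e+18)^2) = 1.353e-08

1.353e-08 W/m^2


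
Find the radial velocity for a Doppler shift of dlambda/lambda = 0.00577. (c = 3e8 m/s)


v = (dlambda/lambda) * c = 0.00577 * 3e8 = 1.731e+06

1.731e+06 m/s


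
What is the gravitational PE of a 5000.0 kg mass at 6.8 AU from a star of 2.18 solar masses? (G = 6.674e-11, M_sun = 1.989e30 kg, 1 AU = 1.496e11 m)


M = 2.18 * 1.989e30 kg = 4.33602e+30 kg; r = 6.8 AU * 1.496e11 m/AU = 1.01728e+12 m. U = -GM*m/r = -(6.674e-11 * 4.33602e+30 * 5000.0) / 1.01728e+12 = -1.422e+12

-1.422e+12 J


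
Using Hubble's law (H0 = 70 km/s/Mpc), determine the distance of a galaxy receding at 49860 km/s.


d = v / H0 = 49860 / 70 = 712.2857

712.2857 Mpc


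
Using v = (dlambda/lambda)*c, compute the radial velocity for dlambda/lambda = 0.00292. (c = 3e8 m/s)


v = (dlambda/lambda) * c = 0.00292 * 3e8 = 876000.0

876000.0 m/s


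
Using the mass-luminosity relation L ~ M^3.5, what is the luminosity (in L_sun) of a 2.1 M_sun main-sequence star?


L/L_sun = (M/M_sun)^3.5 = 2.1^3.5 = 13.4205

13.4205 L_sun


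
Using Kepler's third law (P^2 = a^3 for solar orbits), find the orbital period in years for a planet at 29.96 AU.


P = a^(3/2) = 29.96^1.5 = 163.9882

163.9882 years


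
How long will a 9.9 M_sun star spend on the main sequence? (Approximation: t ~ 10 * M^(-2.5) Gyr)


t = 10 * M^(-2.5) = 10 * 9.9^(-2.5) = 0.0324

0.0324 Gyr


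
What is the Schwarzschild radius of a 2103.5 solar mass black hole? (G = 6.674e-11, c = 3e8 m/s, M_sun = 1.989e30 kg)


M = 2103.5 * 1.989e30 kg = 4.1838615e+33 kg. rs = 2GM/c^2 = 2 * 6.674e-11 * 4.1838615e+33 / (3e8)^2 = 6.205e+06

6.205e+06 m


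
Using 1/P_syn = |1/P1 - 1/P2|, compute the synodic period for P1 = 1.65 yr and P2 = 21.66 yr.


1/P_syn = |1/P1 - 1/P2| = |1/1.65 - 1/21.66| => P_syn = 1.7861

1.7861 years


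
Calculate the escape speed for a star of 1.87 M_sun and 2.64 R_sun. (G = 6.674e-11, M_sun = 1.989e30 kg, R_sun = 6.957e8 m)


M = 1.87 * 1.989e30 kg = 3.71943e+30 kg; R = 2.64 * 6.957e8 m = 1.836648e+09 m. v_esc = sqrt(2GM/R) = sqrt(2 * 6.674e-11 * 3.71943e+30 / 1.836648e+09) = 519916.1748

519916.1748 m/s


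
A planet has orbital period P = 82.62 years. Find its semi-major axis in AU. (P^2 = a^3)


a = P^(2/3) = 82.62^(2/3) = 18.9695

18.9695 AU


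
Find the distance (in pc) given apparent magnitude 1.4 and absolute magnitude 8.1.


d = 10^((m - M + 5)/5) = 10^((1.4 - 8.1 + 5)/5) = 0.4571

0.4571 pc


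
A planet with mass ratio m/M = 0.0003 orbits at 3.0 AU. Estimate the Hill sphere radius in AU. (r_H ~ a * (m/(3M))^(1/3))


r_H = a * (m/3M)^(1/3) = 3.0 * (0.0003/3)^(1/3) = 0.1392

0.1392 AU


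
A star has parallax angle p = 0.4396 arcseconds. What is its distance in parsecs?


d = 1/p = 1/0.4396 = 2.2748

2.2748 pc


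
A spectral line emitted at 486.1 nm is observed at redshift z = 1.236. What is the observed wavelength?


lam_obs = lam_emit * (1 + z) = 486.1 * (1 + 1.236) = 1086.9196

1086.9196 nm


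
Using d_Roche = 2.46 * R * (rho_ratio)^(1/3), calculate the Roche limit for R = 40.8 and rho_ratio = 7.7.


d_Roche = 2.46 * 40.8 * 7.7^(1/3) = 198.1948

198.1948


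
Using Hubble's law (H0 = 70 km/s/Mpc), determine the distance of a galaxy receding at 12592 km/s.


d = v / H0 = 12592 / 70 = 179.8857

179.8857 Mpc


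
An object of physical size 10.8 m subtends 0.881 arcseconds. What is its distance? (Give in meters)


D = size / theta_rad, theta_rad = 0.881 * pi/(180*3600) = 4.271e-06, D = 2.529e+06

2.529e+06 m


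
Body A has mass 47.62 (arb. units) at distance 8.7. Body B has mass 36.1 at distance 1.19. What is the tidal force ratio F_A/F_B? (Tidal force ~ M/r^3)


Ratio = (M1/r1^3) / (M2/r2^3) = (47.62/8.7^3) / (36.1/1.19^3) = 0.0034

0.0034


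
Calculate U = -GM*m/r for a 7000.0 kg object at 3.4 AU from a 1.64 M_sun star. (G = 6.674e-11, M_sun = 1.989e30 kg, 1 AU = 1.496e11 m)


M = 1.64 * 1.989e30 kg = 3.26196e+30 kg; r = 3.4 AU * 1.496e11 m/AU = 5.0864e+11 m. U = -GM*m/r = -(6.674e-11 * 3.26196e+30 * 7000.0) / 5.0864e+11 = -2.996e+12

-2.996e+12 J


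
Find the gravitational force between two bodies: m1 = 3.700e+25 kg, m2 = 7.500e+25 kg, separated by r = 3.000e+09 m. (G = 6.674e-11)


F = G*m1*m2/r^2 = 6.674e-11 * 3.700e+25 * 7.500e+25 / (3.000e+09)^2 = 6.674e-11 * 2.775e+51 / 9.000e+18 = 2.058e+22

2.058e+22 N


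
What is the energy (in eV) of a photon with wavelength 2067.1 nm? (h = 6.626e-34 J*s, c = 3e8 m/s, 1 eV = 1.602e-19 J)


E = hc/lambda = 6.626e-34 * 3e8 / 2.067e-06 = 9.616e-20 J = 0.6003 eV

0.6003 eV


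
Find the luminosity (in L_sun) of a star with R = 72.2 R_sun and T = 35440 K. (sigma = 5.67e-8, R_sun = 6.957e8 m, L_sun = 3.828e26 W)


R = 72.2 * 6.957e8 m = 5.022954e+10 m. L = 4*pi*R^2*sigma*T^4 = 4*pi*(5.022954e+10)^2 * 5.67e-8 * 35440^4 = 2.835869081e+33 W. L/L_sun = 2.835869081e+33 / 3.828e26 = 7.408e+06

7.408e+06 L_sun


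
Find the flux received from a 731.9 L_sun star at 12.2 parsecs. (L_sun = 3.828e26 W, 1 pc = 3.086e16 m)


F = L / (4*pi*d^2) = 2.802e+29 / (4*pi*(3.765e+17)^2) = 1.573e-07

1.573e-07 W/m^2


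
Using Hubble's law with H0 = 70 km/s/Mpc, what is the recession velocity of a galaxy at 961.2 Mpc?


v = H0 * d = 70 * 961.2 = 67284.0

67284.0 km/s


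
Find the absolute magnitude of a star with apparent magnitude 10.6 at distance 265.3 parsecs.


M = m - 5*log10(d) + 5 = 10.6 - 5*log10(265.3) + 5 = 3.4813

3.4813


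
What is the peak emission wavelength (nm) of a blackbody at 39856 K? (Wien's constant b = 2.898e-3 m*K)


lam_max = b / T = 2.898e-3 / 39856 = 7.271e-08 m = 72.7118 nm

72.7118 nm


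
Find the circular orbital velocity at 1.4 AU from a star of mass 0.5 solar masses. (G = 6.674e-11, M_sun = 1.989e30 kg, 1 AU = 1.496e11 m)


v = sqrt(GM/r) = sqrt(6.674e-11 * 9.945e+29 / 2.094e+11) = 17801.8723

17801.8723 m/s


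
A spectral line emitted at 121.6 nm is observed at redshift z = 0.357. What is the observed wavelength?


lam_obs = lam_emit * (1 + z) = 121.6 * (1 + 0.357) = 165.0112

165.0112 nm


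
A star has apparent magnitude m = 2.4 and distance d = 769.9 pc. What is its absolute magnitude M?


M = m - 5*log10(d) + 5 = 2.4 - 5*log10(769.9) + 5 = -7.0322

-7.0322


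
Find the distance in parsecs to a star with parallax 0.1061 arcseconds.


d = 1/p = 1/0.1061 = 9.4251

9.4251 pc


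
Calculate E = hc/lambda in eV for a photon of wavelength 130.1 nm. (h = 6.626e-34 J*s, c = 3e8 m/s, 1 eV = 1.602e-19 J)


E = hc/lambda = 6.626e-34 * 3e8 / 1.301e-07 = 1.528e-18 J = 9.5375 eV

9.5375 eV


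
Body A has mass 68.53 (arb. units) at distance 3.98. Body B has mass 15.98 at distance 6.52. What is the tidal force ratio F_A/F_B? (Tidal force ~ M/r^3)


Ratio = (M1/r1^3) / (M2/r2^3) = (68.53/3.98^3) / (15.98/6.52^3) = 18.8537

18.8537


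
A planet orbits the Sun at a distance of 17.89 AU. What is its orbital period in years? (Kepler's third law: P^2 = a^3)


P = a^(3/2) = 17.89^1.5 = 75.6686

75.6686 years


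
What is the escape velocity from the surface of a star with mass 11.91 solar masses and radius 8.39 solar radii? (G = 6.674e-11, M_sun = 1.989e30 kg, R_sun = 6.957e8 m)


M = 11.91 * 1.989e30 kg = 2.368899e+31 kg; R = 8.39 * 6.957e8 m = 5.836923e+09 m. v_esc = sqrt(2GM/R) = sqrt(2 * 6.674e-11 * 2.368899e+31 / 5.836923e+09) = 736019.6162

736019.6162 m/s


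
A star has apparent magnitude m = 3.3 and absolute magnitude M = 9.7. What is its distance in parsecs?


d = 10^((m - M + 5)/5) = 10^((3.3 - 9.7 + 5)/5) = 0.5248

0.5248 pc


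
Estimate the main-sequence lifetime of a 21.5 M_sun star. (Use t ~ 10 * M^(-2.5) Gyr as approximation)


t = 10 * M^(-2.5) = 10 * 21.5^(-2.5) = 0.0047

0.0047 Gyr


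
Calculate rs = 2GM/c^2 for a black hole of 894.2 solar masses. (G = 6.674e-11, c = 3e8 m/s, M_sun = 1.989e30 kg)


M = 894.2 * 1.989e30 kg = 1.7785638e+33 kg. rs = 2GM/c^2 = 2 * 6.674e-11 * 1.7785638e+33 / (3e8)^2 = 2.638e+06

2.638e+06 m


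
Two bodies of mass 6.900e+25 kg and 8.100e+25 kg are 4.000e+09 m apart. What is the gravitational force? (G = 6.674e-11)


F = G*m1*m2/r^2 = 6.674e-11 * 6.900e+25 * 8.100e+25 / (4.000e+09)^2 = 6.674e-11 * 5.589e+51 / 1.600e+19 = 2.331e+22

2.331e+22 N


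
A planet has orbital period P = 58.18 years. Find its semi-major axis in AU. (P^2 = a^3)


a = P^(2/3) = 58.18^(2/3) = 15.0147

15.0147 AU


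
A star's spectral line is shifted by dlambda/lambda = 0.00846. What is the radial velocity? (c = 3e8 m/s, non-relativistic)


v = (dlambda/lambda) * c = 0.00846 * 3e8 = 2.538e+06

2.538e+06 m/s


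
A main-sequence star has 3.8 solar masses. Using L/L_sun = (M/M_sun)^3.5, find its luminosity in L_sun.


L/L_sun = (M/M_sun)^3.5 = 3.8^3.5 = 106.9652

106.9652 L_sun


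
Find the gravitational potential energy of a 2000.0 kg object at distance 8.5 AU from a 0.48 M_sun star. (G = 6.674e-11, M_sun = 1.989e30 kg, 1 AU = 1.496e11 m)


M = 0.48 * 1.989e30 kg = 9.5472e+29 kg; r = 8.5 AU * 1.496e11 m/AU = 1.2716e+12 m. U = -GM*m/r = -(6.674e-11 * 9.5472e+29 * 2000.0) / 1.2716e+12 = -1.002e+11

-1.002e+11 J


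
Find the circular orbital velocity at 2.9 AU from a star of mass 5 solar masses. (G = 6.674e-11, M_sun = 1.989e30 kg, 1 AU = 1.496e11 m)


v = sqrt(GM/r) = sqrt(6.674e-11 * 9.945e+30 / 4.338e+11) = 39113.862

39113.862 m/s


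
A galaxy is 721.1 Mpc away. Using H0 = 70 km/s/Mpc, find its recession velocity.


v = H0 * d = 70 * 721.1 = 50477.0

50477.0 km/s


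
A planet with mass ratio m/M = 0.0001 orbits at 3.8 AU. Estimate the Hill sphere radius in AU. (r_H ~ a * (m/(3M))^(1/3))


r_H = a * (m/3M)^(1/3) = 3.8 * (0.0001/3)^(1/3) = 0.1223

0.1223 AU


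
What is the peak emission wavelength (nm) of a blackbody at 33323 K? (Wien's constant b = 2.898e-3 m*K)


lam_max = b / T = 2.898e-3 / 33323 = 8.697e-08 m = 86.967 nm

86.967 nm


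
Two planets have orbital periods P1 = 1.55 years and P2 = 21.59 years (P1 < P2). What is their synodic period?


1/P_syn = |1/P1 - 1/P2| = |1/1.55 - 1/21.59| => P_syn = 1.6699

1.6699 years


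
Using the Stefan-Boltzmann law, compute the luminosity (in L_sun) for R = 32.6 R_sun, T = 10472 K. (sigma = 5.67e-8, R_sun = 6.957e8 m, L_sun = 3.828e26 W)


R = 32.6 * 6.957e8 m = 2.267982e+10 m. L = 4*pi*R^2*sigma*T^4 = 4*pi*(2.267982e+10)^2 * 5.67e-8 * 10472^4 = 4.407483183e+30 W. L/L_sun = 4.407483183e+30 / 3.828e26 = 11513.8014

11513.8014 L_sun


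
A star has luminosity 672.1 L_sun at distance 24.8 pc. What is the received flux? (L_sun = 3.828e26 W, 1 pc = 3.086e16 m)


F = L / (4*pi*d^2) = 2.573e+29 / (4*pi*(7.653e+17)^2) = 3.495e-08

3.495e-08 W/m^2


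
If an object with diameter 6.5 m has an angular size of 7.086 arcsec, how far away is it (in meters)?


D = size / theta_rad, theta_rad = 7.086 * pi/(180*3600) = 3.435e-05, D = 189207.0619

189207.0619 m


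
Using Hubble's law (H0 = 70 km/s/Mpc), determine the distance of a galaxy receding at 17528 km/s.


d = v / H0 = 17528 / 70 = 250.4

250.4 Mpc


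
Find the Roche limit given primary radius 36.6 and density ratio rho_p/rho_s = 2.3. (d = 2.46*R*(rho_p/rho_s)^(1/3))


d_Roche = 2.46 * 36.6 * 2.3^(1/3) = 118.8481

118.8481


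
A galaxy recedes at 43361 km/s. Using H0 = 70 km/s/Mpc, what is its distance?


d = v / H0 = 43361 / 70 = 619.4429

619.4429 Mpc


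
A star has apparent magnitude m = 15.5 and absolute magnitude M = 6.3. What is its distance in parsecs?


d = 10^((m - M + 5)/5) = 10^((15.5 - 6.3 + 5)/5) = 691.831

691.831 pc


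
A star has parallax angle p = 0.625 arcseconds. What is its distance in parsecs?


d = 1/p = 1/0.625 = 1.6

1.6 pc


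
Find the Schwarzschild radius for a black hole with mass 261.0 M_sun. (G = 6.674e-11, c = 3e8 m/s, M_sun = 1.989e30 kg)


M = 261.0 * 1.989e30 kg = 5.19129e+32 kg. rs = 2GM/c^2 = 2 * 6.674e-11 * 5.19129e+32 / (3e8)^2 = 769925.988

769925.988 m


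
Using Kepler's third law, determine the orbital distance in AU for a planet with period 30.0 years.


a = P^(2/3) = 30.0^(2/3) = 9.6549

9.6549 AU


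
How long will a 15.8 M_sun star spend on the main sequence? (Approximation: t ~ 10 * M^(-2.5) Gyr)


t = 10 * M^(-2.5) = 10 * 15.8^(-2.5) = 0.0101

0.0101 Gyr


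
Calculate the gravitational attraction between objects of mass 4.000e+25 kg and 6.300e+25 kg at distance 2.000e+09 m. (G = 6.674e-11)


F = G*m1*m2/r^2 = 6.674e-11 * 4.000e+25 * 6.300e+25 / (2.000e+09)^2 = 6.674e-11 * 2.520e+51 / 4.000e+18 = 4.205e+22

4.205e+22 N


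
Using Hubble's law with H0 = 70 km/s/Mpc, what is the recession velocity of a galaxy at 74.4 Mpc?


v = H0 * d = 70 * 74.4 = 5208.0

5208.0 km/s


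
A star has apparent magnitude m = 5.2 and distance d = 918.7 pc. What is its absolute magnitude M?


M = m - 5*log10(d) + 5 = 5.2 - 5*log10(918.7) + 5 = -4.6159

-4.6159


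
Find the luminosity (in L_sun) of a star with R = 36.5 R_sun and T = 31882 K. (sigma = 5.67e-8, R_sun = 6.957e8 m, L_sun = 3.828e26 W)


R = 36.5 * 6.957e8 m = 2.539305e+10 m. L = 4*pi*R^2*sigma*T^4 = 4*pi*(2.539305e+10)^2 * 5.67e-8 * 31882^4 = 4.746843224e+32 W. L/L_sun = 4.746843224e+32 / 3.828e26 = 1.240e+06

1.240e+06 L_sun


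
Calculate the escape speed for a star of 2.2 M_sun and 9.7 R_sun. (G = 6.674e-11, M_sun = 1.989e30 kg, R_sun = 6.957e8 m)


M = 2.2 * 1.989e30 kg = 4.3758e+30 kg; R = 9.7 * 6.957e8 m = 6.74829e+09 m. v_esc = sqrt(2GM/R) = sqrt(2 * 6.674e-11 * 4.3758e+30 / 6.74829e+09) = 294198.1667

294198.1667 m/s


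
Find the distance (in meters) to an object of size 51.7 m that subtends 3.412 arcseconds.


D = size / theta_rad, theta_rad = 3.412 * pi/(180*3600) = 1.654e-05, D = 3.125e+06

3.125e+06 m


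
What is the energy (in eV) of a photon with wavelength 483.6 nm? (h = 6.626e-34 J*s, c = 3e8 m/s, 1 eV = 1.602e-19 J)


E = hc/lambda = 6.626e-34 * 3e8 / 4.836e-07 = 4.110e-19 J = 2.5658 eV

2.5658 eV


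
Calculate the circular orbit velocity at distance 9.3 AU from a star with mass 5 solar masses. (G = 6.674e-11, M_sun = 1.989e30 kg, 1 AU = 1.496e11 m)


v = sqrt(GM/r) = sqrt(6.674e-11 * 9.945e+30 / 1.391e+12) = 21841.7898

21841.7898 m/s


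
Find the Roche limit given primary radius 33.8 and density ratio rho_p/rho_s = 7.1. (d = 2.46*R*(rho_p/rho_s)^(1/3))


d_Roche = 2.46 * 33.8 * 7.1^(1/3) = 159.8102

159.8102


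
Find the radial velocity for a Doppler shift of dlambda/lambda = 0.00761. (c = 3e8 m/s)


v = (dlambda/lambda) * c = 0.00761 * 3e8 = 2.283e+06

2.283e+06 m/s


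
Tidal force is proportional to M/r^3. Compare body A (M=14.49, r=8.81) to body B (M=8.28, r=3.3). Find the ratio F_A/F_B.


Ratio = (M1/r1^3) / (M2/r2^3) = (14.49/8.81^3) / (8.28/3.3^3) = 0.092

0.092


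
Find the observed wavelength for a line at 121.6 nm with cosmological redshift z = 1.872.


lam_obs = lam_emit * (1 + z) = 121.6 * (1 + 1.872) = 349.2352

349.2352 nm


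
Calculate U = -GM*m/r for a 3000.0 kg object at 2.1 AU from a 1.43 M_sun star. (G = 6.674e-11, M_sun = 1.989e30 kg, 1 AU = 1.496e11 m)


M = 1.43 * 1.989e30 kg = 2.84427e+30 kg; r = 2.1 AU * 1.496e11 m/AU = 3.1416e+11 m. U = -GM*m/r = -(6.674e-11 * 2.84427e+30 * 3000.0) / 3.1416e+11 = -1.813e+12

-1.813e+12 J


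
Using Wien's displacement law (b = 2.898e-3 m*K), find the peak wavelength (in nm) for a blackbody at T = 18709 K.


lam_max = b / T = 2.898e-3 / 18709 = 1.549e-07 m = 154.8987 nm

154.8987 nm


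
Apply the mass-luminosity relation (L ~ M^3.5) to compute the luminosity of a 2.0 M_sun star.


L/L_sun = (M/M_sun)^3.5 = 2.0^3.5 = 11.3137

11.3137 L_sun


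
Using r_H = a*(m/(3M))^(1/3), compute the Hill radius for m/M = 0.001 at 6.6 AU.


r_H = a * (m/3M)^(1/3) = 6.6 * (0.001/3)^(1/3) = 0.4576

0.4576 AU


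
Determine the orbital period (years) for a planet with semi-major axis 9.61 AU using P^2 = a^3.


P = a^(3/2) = 9.61^1.5 = 29.791

29.791 years


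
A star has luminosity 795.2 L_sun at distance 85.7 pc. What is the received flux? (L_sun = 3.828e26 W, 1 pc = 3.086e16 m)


F = L / (4*pi*d^2) = 3.044e+29 / (4*pi*(2.645e+18)^2) = 3.463e-09

3.463e-09 W/m^2


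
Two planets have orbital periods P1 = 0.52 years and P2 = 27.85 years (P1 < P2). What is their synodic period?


1/P_syn = |1/P1 - 1/P2| = |1/0.52 - 1/27.85| => P_syn = 0.5299

0.5299 years


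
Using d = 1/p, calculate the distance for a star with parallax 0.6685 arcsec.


d = 1/p = 1/0.6685 = 1.4959

1.4959 pc


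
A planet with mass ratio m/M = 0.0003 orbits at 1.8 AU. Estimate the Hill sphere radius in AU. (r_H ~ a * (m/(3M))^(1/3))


r_H = a * (m/3M)^(1/3) = 1.8 * (0.0003/3)^(1/3) = 0.0835

0.0835 AU


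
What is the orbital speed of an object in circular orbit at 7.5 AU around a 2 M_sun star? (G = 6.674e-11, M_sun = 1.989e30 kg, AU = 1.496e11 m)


v = sqrt(GM/r) = sqrt(6.674e-11 * 3.978e+30 / 1.122e+12) = 15382.5757

15382.5757 m/s


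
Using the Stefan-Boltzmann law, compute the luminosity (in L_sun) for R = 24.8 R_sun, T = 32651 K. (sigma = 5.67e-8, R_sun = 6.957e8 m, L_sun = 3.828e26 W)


R = 24.8 * 6.957e8 m = 1.725336e+10 m. L = 4*pi*R^2*sigma*T^4 = 4*pi*(1.725336e+10)^2 * 5.67e-8 * 32651^4 = 2.410606032e+32 W. L/L_sun = 2.410606032e+32 / 3.828e26 = 629729.8935

629729.8935 L_sun


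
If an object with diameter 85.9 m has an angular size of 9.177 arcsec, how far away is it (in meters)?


D = size / theta_rad, theta_rad = 9.177 * pi/(180*3600) = 4.449e-05, D = 1.931e+06

1.931e+06 m


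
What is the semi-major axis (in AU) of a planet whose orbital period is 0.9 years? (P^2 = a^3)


a = P^(2/3) = 0.9^(2/3) = 0.9322

0.9322 AU


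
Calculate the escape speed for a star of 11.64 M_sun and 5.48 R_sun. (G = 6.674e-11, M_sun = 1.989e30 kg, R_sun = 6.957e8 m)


M = 11.64 * 1.989e30 kg = 2.315196e+31 kg; R = 5.48 * 6.957e8 m = 3.812436e+09 m. v_esc = sqrt(2GM/R) = sqrt(2 * 6.674e-11 * 2.315196e+31 / 3.812436e+09) = 900327.8818

900327.8818 m/s


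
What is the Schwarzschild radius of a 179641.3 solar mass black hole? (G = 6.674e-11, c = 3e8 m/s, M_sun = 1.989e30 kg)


M = 179641.3 * 1.989e30 kg = 3.573065457e+35 kg. rs = 2GM/c^2 = 2 * 6.674e-11 * 3.573065457e+35 / (3e8)^2 = 5.299e+08

5.299e+08 m


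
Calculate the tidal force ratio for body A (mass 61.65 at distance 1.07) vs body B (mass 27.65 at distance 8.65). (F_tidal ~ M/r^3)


Ratio = (M1/r1^3) / (M2/r2^3) = (61.65/1.07^3) / (27.65/8.65^3) = 1177.9719

1177.9719


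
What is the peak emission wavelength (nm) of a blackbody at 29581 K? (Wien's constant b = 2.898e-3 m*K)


lam_max = b / T = 2.898e-3 / 29581 = 9.797e-08 m = 97.9683 nm

97.9683 nm


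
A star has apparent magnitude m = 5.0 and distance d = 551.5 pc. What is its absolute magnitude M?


M = m - 5*log10(d) + 5 = 5.0 - 5*log10(551.5) + 5 = -3.7077

-3.7077


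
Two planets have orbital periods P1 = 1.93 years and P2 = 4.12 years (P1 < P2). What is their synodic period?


1/P_syn = |1/P1 - 1/P2| = |1/1.93 - 1/4.12| => P_syn = 3.6309

3.6309 years


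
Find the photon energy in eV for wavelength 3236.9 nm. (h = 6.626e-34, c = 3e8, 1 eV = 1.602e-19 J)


E = hc/lambda = 6.626e-34 * 3e8 / 3.237e-06 = 6.141e-20 J = 0.3833 eV

0.3833 eV


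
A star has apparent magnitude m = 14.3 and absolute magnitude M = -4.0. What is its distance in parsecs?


d = 10^((m - M + 5)/5) = 10^((14.3 - -4.0 + 5)/5) = 45708.819

45708.819 pc


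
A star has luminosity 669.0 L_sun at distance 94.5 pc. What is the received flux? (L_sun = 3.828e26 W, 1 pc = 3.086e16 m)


F = L / (4*pi*d^2) = 2.561e+29 / (4*pi*(2.916e+18)^2) = 2.396e-09

2.396e-09 W/m^2


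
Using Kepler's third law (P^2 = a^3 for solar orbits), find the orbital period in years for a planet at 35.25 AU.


P = a^(3/2) = 35.25^1.5 = 209.2853

209.2853 years


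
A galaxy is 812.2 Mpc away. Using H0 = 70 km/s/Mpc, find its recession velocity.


v = H0 * d = 70 * 812.2 = 56854.0

56854.0 km/s


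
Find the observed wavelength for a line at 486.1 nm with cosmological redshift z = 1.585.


lam_obs = lam_emit * (1 + z) = 486.1 * (1 + 1.585) = 1256.5685

1256.5685 nm


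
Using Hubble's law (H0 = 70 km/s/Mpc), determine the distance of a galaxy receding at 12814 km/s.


d = v / H0 = 12814 / 70 = 183.0571

183.0571 Mpc


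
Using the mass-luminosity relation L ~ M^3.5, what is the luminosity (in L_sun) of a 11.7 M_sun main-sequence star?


L/L_sun = (M/M_sun)^3.5 = 11.7^3.5 = 5478.3593

5478.3593 L_sun


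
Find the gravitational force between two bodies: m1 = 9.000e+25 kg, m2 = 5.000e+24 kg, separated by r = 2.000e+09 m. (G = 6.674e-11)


F = G*m1*m2/r^2 = 6.674e-11 * 9.000e+25 * 5.000e+24 / (2.000e+09)^2 = 6.674e-11 * 4.500e+50 / 4.000e+18 = 7.508e+21

7.508e+21 N


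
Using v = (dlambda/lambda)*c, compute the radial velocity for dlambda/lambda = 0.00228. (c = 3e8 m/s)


v = (dlambda/lambda) * c = 0.00228 * 3e8 = 684000.0

684000.0 m/s


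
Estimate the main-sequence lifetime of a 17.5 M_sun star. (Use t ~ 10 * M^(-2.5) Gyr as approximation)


t = 10 * M^(-2.5) = 10 * 17.5^(-2.5) = 0.0078

0.0078 Gyr


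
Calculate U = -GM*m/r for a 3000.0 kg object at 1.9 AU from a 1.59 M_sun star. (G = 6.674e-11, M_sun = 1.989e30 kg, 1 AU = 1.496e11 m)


M = 1.59 * 1.989e30 kg = 3.16251e+30 kg; r = 1.9 AU * 1.496e11 m/AU = 2.8424e+11 m. U = -GM*m/r = -(6.674e-11 * 3.16251e+30 * 3000.0) / 2.8424e+11 = -2.228e+12

-2.228e+12 J


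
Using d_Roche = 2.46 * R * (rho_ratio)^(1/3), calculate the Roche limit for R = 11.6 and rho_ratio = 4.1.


d_Roche = 2.46 * 11.6 * 4.1^(1/3) = 45.6725

45.6725


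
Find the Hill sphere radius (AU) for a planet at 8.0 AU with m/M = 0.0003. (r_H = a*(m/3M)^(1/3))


r_H = a * (m/3M)^(1/3) = 8.0 * (0.0003/3)^(1/3) = 0.3713

0.3713 AU


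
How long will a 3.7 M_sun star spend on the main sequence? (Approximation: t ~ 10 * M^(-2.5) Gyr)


t = 10 * M^(-2.5) = 10 * 3.7^(-2.5) = 0.3797

0.3797 Gyr


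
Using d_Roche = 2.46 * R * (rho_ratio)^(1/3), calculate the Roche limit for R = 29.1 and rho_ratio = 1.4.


d_Roche = 2.46 * 29.1 * 1.4^(1/3) = 80.0825

80.0825


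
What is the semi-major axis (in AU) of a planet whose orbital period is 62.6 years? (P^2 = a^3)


a = P^(2/3) = 62.6^(2/3) = 15.7658

15.7658 AU


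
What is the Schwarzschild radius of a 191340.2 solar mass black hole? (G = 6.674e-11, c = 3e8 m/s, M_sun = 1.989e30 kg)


M = 191340.2 * 1.989e30 kg = 3.805756578e+35 kg. rs = 2GM/c^2 = 2 * 6.674e-11 * 3.805756578e+35 / (3e8)^2 = 5.644e+08

5.644e+08 m


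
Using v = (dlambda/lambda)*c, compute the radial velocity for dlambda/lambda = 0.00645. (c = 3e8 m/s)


v = (dlambda/lambda) * c = 0.00645 * 3e8 = 1.935e+06

1.935e+06 m/s


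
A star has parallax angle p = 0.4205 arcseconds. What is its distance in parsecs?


d = 1/p = 1/0.4205 = 2.3781

2.3781 pc


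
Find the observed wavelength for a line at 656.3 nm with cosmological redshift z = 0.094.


lam_obs = lam_emit * (1 + z) = 656.3 * (1 + 0.094) = 717.9922

717.9922 nm


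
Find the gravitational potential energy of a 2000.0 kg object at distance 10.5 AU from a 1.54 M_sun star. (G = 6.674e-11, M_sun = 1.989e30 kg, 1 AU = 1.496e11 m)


M = 1.54 * 1.989e30 kg = 3.06306e+30 kg; r = 10.5 AU * 1.496e11 m/AU = 1.5708e+12 m. U = -GM*m/r = -(6.674e-11 * 3.06306e+30 * 2000.0) / 1.5708e+12 = -2.603e+11

-2.603e+11 J


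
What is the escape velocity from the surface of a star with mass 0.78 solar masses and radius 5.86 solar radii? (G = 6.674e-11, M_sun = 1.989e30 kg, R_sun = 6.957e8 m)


M = 0.78 * 1.989e30 kg = 1.55142e+30 kg; R = 5.86 * 6.957e8 m = 4.076802e+09 m. v_esc = sqrt(2GM/R) = sqrt(2 * 6.674e-11 * 1.55142e+30 / 4.076802e+09) = 225378.7585

225378.7585 m/s


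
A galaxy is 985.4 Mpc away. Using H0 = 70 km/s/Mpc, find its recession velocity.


v = H0 * d = 70 * 985.4 = 68978.0

68978.0 km/s


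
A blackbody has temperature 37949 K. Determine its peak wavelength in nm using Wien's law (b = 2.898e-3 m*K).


lam_max = b / T = 2.898e-3 / 37949 = 7.637e-08 m = 76.3656 nm

76.3656 nm


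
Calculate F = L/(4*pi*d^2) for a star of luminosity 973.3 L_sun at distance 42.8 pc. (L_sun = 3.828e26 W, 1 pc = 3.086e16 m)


F = L / (4*pi*d^2) = 3.726e+29 / (4*pi*(1.321e+18)^2) = 1.700e-08

1.700e-08 W/m^2


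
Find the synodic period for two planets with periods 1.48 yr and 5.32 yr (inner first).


1/P_syn = |1/P1 - 1/P2| = |1/1.48 - 1/5.32| => P_syn = 2.0504

2.0504 years


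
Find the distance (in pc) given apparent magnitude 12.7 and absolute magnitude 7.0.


d = 10^((m - M + 5)/5) = 10^((12.7 - 7.0 + 5)/5) = 138.0384

138.0384 pc


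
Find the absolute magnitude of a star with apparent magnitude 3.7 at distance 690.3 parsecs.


M = m - 5*log10(d) + 5 = 3.7 - 5*log10(690.3) + 5 = -5.4952

-5.4952


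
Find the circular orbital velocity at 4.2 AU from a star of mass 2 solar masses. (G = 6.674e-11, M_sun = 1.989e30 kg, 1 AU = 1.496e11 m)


v = sqrt(GM/r) = sqrt(6.674e-11 * 3.978e+30 / 6.283e+11) = 20555.8315

20555.8315 m/s


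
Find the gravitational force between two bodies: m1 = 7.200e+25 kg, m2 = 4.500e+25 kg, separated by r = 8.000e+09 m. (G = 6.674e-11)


F = G*m1*m2/r^2 = 6.674e-11 * 7.200e+25 * 4.500e+25 / (8.000e+09)^2 = 6.674e-11 * 3.240e+51 / 6.400e+19 = 3.379e+21

3.379e+21 N


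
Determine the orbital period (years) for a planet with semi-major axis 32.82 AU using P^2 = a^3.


P = a^(3/2) = 32.82^1.5 = 188.0217

188.0217 years


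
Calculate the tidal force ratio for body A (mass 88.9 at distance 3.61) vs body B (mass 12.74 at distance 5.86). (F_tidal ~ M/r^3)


Ratio = (M1/r1^3) / (M2/r2^3) = (88.9/3.61^3) / (12.74/5.86^3) = 29.8472

29.8472


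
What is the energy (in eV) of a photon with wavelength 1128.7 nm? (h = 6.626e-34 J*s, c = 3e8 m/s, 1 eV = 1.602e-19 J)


E = hc/lambda = 6.626e-34 * 3e8 / 1.129e-06 = 1.761e-19 J = 1.0993 eV

1.0993 eV


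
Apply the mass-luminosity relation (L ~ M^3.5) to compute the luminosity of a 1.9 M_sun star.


L/L_sun = (M/M_sun)^3.5 = 1.9^3.5 = 9.4545

9.4545 L_sun


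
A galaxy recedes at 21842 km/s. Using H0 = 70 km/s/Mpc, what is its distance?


d = v / H0 = 21842 / 70 = 312.0286

312.0286 Mpc


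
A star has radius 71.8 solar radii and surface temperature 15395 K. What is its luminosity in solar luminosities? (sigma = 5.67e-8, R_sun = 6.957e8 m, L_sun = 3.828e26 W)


R = 71.8 * 6.957e8 m = 4.995126e+10 m. L = 4*pi*R^2*sigma*T^4 = 4*pi*(4.995126e+10)^2 * 5.67e-8 * 15395^4 = 9.986299596e+31 W. L/L_sun = 9.986299596e+31 / 3.828e26 = 260875.1201

260875.1201 L_sun


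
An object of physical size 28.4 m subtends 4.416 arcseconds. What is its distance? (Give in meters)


D = size / theta_rad, theta_rad = 4.416 * pi/(180*3600) = 2.141e-05, D = 1.327e+06

1.327e+06 m


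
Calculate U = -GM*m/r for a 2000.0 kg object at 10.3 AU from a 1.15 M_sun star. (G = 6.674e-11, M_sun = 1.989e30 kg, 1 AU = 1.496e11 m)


M = 1.15 * 1.989e30 kg = 2.28735e+30 kg; r = 10.3 AU * 1.496e11 m/AU = 1.54088e+12 m. U = -GM*m/r = -(6.674e-11 * 2.28735e+30 * 2000.0) / 1.54088e+12 = -1.981e+11

-1.981e+11 J


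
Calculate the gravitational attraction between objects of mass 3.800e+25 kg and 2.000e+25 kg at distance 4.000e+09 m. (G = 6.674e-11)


F = G*m1*m2/r^2 = 6.674e-11 * 3.800e+25 * 2.000e+25 / (4.000e+09)^2 = 6.674e-11 * 7.600e+50 / 1.600e+19 = 3.170e+21

3.170e+21 N


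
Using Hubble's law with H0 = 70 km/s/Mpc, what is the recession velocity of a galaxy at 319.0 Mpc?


v = H0 * d = 70 * 319.0 = 22330.0

22330.0 km/s


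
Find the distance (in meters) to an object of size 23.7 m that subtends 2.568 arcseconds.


D = size / theta_rad, theta_rad = 2.568 * pi/(180*3600) = 1.245e-05, D = 1.904e+06

1.904e+06 m


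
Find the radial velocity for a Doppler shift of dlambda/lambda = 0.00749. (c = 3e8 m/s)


v = (dlambda/lambda) * c = 0.00749 * 3e8 = 2.247e+06

2.247e+06 m/s


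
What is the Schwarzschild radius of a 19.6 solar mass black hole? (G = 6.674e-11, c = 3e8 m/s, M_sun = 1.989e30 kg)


M = 19.6 * 1.989e30 kg = 3.89844e+31 kg. rs = 2GM/c^2 = 2 * 6.674e-11 * 3.89844e+31 / (3e8)^2 = 57818.1968

57818.1968 m


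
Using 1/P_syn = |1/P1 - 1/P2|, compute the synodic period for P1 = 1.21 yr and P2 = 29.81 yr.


1/P_syn = |1/P1 - 1/P2| = |1/1.21 - 1/29.81| => P_syn = 1.2612

1.2612 years


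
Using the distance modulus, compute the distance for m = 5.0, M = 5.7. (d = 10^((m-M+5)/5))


d = 10^((m - M + 5)/5) = 10^((5.0 - 5.7 + 5)/5) = 7.2444

7.2444 pc


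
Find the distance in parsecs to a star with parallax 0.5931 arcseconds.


d = 1/p = 1/0.5931 = 1.6861

1.6861 pc


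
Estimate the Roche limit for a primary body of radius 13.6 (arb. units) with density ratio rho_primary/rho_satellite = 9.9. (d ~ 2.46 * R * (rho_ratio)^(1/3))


d_Roche = 2.46 * 13.6 * 9.9^(1/3) = 71.8377

71.8377


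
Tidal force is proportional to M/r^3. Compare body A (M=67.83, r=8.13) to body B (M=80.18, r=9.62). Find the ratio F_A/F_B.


Ratio = (M1/r1^3) / (M2/r2^3) = (67.83/8.13^3) / (80.18/9.62^3) = 1.4016

1.4016


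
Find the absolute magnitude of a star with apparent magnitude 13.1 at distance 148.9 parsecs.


M = m - 5*log10(d) + 5 = 13.1 - 5*log10(148.9) + 5 = 7.2355

7.2355


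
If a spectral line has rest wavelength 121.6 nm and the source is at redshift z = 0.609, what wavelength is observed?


lam_obs = lam_emit * (1 + z) = 121.6 * (1 + 0.609) = 195.6544

195.6544 nm


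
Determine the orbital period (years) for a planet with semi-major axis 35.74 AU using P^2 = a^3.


P = a^(3/2) = 35.74^1.5 = 213.6642

213.6642 years


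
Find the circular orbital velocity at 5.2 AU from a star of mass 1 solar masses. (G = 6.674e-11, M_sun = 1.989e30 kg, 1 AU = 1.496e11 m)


v = sqrt(GM/r) = sqrt(6.674e-11 * 1.989e+30 / 7.779e+11) = 13063.0029

13063.0029 m/s


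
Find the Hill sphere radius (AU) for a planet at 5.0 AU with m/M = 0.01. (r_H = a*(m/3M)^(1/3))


r_H = a * (m/3M)^(1/3) = 5.0 * (0.01/3)^(1/3) = 0.7469

0.7469 AU


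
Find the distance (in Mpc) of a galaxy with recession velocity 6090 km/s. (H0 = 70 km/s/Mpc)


d = v / H0 = 6090 / 70 = 87.0

87.0 Mpc


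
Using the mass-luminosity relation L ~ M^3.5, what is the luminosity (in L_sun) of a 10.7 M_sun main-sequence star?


L/L_sun = (M/M_sun)^3.5 = 10.7^3.5 = 4007.2203

4007.2203 L_sun


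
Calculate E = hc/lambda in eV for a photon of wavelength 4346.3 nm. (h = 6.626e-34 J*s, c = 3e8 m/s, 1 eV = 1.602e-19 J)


E = hc/lambda = 6.626e-34 * 3e8 / 4.346e-06 = 4.574e-20 J = 0.2855 eV

0.2855 eV


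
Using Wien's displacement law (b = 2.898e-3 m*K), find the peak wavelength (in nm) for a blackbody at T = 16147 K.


lam_max = b / T = 2.898e-3 / 16147 = 1.795e-07 m = 179.4761 nm

179.4761 nm


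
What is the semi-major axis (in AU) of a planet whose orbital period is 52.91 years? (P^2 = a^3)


a = P^(2/3) = 52.91^(2/3) = 14.0937

14.0937 AU


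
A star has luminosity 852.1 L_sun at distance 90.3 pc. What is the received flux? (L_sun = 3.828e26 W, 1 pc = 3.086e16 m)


F = L / (4*pi*d^2) = 3.262e+29 / (4*pi*(2.787e+18)^2) = 3.343e-09

3.343e-09 W/m^2


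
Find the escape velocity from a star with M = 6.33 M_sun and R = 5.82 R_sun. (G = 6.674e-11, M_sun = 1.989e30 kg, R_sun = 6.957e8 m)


M = 6.33 * 1.989e30 kg = 1.259037e+31 kg; R = 5.82 * 6.957e8 m = 4.048974e+09 m. v_esc = sqrt(2GM/R) = sqrt(2 * 6.674e-11 * 1.259037e+31 / 4.048974e+09) = 644250.6295

644250.6295 m/s


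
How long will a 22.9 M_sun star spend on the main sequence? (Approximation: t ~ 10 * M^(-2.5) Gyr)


t = 10 * M^(-2.5) = 10 * 22.9^(-2.5) = 0.004

0.004 Gyr


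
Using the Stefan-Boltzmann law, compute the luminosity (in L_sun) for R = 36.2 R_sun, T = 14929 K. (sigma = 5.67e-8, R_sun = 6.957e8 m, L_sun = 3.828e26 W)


R = 36.2 * 6.957e8 m = 2.518434e+10 m. L = 4*pi*R^2*sigma*T^4 = 4*pi*(2.518434e+10)^2 * 5.67e-8 * 14929^4 = 2.244796326e+31 W. L/L_sun = 2.244796326e+31 / 3.828e26 = 58641.4923

58641.4923 L_sun


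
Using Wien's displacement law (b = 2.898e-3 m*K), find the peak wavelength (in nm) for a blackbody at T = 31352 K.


lam_max = b / T = 2.898e-3 / 31352 = 9.243e-08 m = 92.4343 nm

92.4343 nm


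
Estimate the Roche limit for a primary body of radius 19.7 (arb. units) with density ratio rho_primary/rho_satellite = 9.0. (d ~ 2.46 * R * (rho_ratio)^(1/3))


d_Roche = 2.46 * 19.7 * 9.0^(1/3) = 100.805

100.805


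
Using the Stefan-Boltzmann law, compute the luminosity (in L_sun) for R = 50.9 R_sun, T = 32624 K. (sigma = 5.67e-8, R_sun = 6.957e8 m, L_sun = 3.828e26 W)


R = 50.9 * 6.957e8 m = 3.541113e+10 m. L = 4*pi*R^2*sigma*T^4 = 4*pi*(3.541113e+10)^2 * 5.67e-8 * 32624^4 = 1.012095113e+33 W. L/L_sun = 1.012095113e+33 / 3.828e26 = 2.644e+06

2.644e+06 L_sun


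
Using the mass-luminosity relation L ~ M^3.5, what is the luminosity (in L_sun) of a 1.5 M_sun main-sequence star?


L/L_sun = (M/M_sun)^3.5 = 1.5^3.5 = 4.1335

4.1335 L_sun


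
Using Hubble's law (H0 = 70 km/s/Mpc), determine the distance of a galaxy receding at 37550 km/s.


d = v / H0 = 37550 / 70 = 536.4286

536.4286 Mpc


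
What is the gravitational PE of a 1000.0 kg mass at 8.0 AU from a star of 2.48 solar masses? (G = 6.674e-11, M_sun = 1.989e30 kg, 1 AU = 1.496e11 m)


M = 2.48 * 1.989e30 kg = 4.93272e+30 kg; r = 8.0 AU * 1.496e11 m/AU = 1.1968e+12 m. U = -GM*m/r = -(6.674e-11 * 4.93272e+30 * 1000.0) / 1.1968e+12 = -2.751e+11

-2.751e+11 J


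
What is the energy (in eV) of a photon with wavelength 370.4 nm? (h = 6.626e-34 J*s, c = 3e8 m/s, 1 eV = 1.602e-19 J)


E = hc/lambda = 6.626e-34 * 3e8 / 3.704e-07 = 5.367e-19 J = 3.35 eV

3.35 eV


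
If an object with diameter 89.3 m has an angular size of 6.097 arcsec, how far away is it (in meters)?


D = size / theta_rad, theta_rad = 6.097 * pi/(180*3600) = 2.956e-05, D = 3.021e+06

3.021e+06 m


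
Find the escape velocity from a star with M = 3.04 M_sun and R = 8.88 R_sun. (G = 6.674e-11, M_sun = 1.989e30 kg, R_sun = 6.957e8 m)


M = 3.04 * 1.989e30 kg = 6.04656e+30 kg; R = 8.88 * 6.957e8 m = 6.177816e+09 m. v_esc = sqrt(2GM/R) = sqrt(2 * 6.674e-11 * 6.04656e+30 / 6.177816e+09) = 361447.1443

361447.1443 m/s


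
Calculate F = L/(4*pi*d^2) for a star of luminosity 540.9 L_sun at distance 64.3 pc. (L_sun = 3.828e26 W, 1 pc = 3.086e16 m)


F = L / (4*pi*d^2) = 2.071e+29 / (4*pi*(1.984e+18)^2) = 4.185e-09

4.185e-09 W/m^2


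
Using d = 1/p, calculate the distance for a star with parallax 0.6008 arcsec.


d = 1/p = 1/0.6008 = 1.6644

1.6644 pc


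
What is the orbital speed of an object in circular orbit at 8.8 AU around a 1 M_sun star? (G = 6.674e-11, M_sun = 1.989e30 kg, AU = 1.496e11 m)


v = sqrt(GM/r) = sqrt(6.674e-11 * 1.989e+30 / 1.316e+12) = 10041.6102

10041.6102 m/s


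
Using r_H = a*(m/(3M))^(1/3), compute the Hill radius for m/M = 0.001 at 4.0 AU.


r_H = a * (m/3M)^(1/3) = 4.0 * (0.001/3)^(1/3) = 0.2773

0.2773 AU


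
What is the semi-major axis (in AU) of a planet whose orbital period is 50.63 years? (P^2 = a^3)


a = P^(2/3) = 50.63^(2/3) = 13.6859

13.6859 AU


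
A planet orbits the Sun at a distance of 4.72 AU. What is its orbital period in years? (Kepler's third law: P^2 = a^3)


P = a^(3/2) = 4.72^1.5 = 10.2545

10.2545 years


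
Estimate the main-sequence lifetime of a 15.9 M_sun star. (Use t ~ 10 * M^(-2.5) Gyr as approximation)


t = 10 * M^(-2.5) = 10 * 15.9^(-2.5) = 0.0099

0.0099 Gyr


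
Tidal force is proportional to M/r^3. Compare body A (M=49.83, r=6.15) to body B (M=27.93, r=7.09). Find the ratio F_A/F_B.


Ratio = (M1/r1^3) / (M2/r2^3) = (49.83/6.15^3) / (27.93/7.09^3) = 2.7336

2.7336
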